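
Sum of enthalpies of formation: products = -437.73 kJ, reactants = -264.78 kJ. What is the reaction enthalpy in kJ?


dH_rxn = sum(dH_f products) - sum(dH_f reactants)
dH_rxn = -437.73 - (-264.78)
dH_rxn = -172.95 kJ:

-172.95 kJ


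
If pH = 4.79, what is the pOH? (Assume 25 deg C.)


At 25 deg C, pH + pOH = 14.
pOH = 14 - pH = 14 - 4.79
pOH = 9.21:

9.21


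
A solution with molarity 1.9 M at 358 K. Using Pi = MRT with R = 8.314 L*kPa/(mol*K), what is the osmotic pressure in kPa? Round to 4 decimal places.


Osmotic pressure (van't Hoff): Pi = M*R*T.
RT = 8.314 * 358 = 2976.412
Pi = 1.9 * 2976.412
Pi = 5655.1828 kPa, rounded to 4 dp:

5655.1828 kPa


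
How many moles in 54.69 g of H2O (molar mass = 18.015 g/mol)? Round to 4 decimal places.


n = mass / M
n = 54.69 / 18.015
n = 3.0358035 mol, rounded to 4 dp:

3.0358 mol


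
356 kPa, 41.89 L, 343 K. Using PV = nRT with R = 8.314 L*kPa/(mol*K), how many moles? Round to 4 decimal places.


PV = nRT, solve for n = PV / (RT).
PV = 356 * 41.89 = 14912.84
RT = 8.314 * 343 = 2851.702
n = 14912.84 / 2851.702
n = 5.22945245 mol, rounded to 4 dp:

5.2295 mol


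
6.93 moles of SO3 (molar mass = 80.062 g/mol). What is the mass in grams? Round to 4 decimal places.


mass = n * M
mass = 6.93 * 80.062
mass = 554.82966 g, rounded to 4 dp:

554.8297 g


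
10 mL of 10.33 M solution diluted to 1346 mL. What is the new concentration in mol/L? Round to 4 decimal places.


Dilution: M1*V1 = M2*V2, solve for M2.
M2 = M1*V1 / V2
M2 = 10.33 * 10 / 1346
M2 = 103.3 / 1346
M2 = 0.07674591 mol/L, rounded to 4 dp:

0.0767 mol/L


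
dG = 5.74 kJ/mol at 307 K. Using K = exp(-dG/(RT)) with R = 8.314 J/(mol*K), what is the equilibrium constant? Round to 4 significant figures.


dG is in kJ/mol; multiply by 1000 to match R in J/(mol*K).
RT = 8.314 * 307 = 2552.398 J/mol
exponent = -dG*1000 / (RT) = -(5.74*1000) / 2552.398 = -2.24886558
K = exp(-2.24886558)
K = 0.10551886, rounded to 4 significant figures:

0.1055


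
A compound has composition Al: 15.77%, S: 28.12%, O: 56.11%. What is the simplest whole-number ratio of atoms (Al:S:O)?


Assume 100 g of compound, divide each mass% by atomic mass to get moles, then normalize by the smallest to get a raw atom ratio.
Moles per 100 g: Al: 15.77/26.982 = 0.5845, S: 28.12/32.065 = 0.877, O: 56.11/15.999 = 3.5071
Raw ratio (divide by min = 0.5845): Al: 1.0, S: 1.5, O: 6.001
Multiply by 2 to clear fractions: Al: 2.0 ~= 2, S: 3.001 ~= 3, O: 12.001 ~= 12
Reduce by GCD to get the simplest whole-number ratio:

2:3:12


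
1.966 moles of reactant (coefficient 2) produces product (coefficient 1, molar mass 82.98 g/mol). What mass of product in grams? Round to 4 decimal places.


Use the coefficient ratio to convert reactant moles to product moles, then multiply by the product's molar mass.
moles_P = moles_R * (coeff_P / coeff_R) = 1.966 * (1/2) = 0.983
mass_P = moles_P * M_P = 0.983 * 82.98
mass_P = 81.56934 g, rounded to 4 dp:

81.5693 g


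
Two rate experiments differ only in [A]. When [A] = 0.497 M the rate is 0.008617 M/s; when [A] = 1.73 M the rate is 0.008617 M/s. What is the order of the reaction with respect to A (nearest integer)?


Rate is proportional to [A]^n, so rate2/rate1 = ([A]2/[A]1)^n. Take logs to solve for n.
rate2/rate1 = 0.008617 / 0.008617 = 1.0
[A]2/[A]1 = 1.73 / 0.497 = 3.4809
n = ln(1.0) / ln(3.4809) = 0.0
Nearest integer order:

0


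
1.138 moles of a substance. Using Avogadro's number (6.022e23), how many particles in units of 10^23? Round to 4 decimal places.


N = n * NA, then divide by 1e23 for the requested units.
N / 1e23 = n * 6.022
N / 1e23 = 1.138 * 6.022
N / 1e23 = 6.853036, rounded to 4 dp:

6.8530


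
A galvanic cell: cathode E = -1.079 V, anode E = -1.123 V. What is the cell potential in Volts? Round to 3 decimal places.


Standard cell potential: E_cell = E_cathode - E_anode.
E_cell = -1.079 - (-1.123)
E_cell = 0.044 V, rounded to 3 dp:

0.044 V


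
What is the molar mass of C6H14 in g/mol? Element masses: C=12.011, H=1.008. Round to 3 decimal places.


M = sum(count * atomic_mass) over atoms.
M = 6*12.011 + 14*1.008
M = 72.066 + 14.112
M = 86.178 g/mol, rounded to 3 dp:

86.178 g/mol


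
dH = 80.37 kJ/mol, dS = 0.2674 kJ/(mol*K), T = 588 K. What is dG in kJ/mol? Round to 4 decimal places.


Gibbs: dG = dH - T*dS (consistent units, dS already in kJ/(mol*K)).
T*dS = 588 * 0.2674 = 157.2312
dG = 80.37 - (157.2312)
dG = -76.8612 kJ/mol, rounded to 4 dp:

-76.8612 kJ/mol


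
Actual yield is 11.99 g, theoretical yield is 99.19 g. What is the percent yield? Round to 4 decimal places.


% yield = 100 * actual / theoretical
% yield = 100 * 11.99 / 99.19
% yield = 12.08791209 %, rounded to 4 dp:

12.0879 %


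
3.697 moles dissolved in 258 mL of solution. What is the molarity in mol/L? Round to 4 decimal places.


Convert volume to liters: V_L = V_mL / 1000.
V_L = 258 / 1000 = 0.258 L
M = n / V_L = 3.697 / 0.258
M = 14.32945736 mol/L, rounded to 4 dp:

14.3295 mol/L


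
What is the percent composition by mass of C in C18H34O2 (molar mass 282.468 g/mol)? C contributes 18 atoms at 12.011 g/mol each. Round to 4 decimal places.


pct = 100 * (n_elem * M_elem) / M_total
mass_contribution = 18 * 12.011 = 216.198 g/mol
pct = 100 * 216.198 / 282.468
pct = 76.53893538 %, rounded to 4 dp:

76.5389 %


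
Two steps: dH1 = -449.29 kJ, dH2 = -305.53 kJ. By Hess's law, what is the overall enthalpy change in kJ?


Hess's law: enthalpy is a state function, so add the step enthalpies.
dH_total = dH1 + dH2 = -449.29 + (-305.53)
dH_total = -754.82 kJ:

-754.82 kJ


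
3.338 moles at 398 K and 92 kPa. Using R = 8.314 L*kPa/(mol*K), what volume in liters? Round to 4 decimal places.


PV = nRT, solve for V = nRT / P.
nRT = 3.338 * 8.314 * 398 = 11045.3485
V = 11045.3485 / 92
V = 120.05813587 L, rounded to 4 dp:

120.0581 L


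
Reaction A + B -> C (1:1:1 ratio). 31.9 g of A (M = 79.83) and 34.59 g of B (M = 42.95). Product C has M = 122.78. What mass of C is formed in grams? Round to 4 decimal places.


Find moles of each reactant; the smaller value is the limiting reagent in a 1:1:1 reaction, so moles_C equals moles of the limiter.
n_A = mass_A / M_A = 31.9 / 79.83 = 0.399599 mol
n_B = mass_B / M_B = 34.59 / 42.95 = 0.805355 mol
Limiting reagent: A (smaller), n_limiting = 0.399599 mol
mass_C = n_limiting * M_C = 0.399599 * 122.78
mass_C = 49.06276522 g, rounded to 4 dp:

49.0628 g


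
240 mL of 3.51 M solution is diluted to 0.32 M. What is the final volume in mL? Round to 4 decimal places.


Dilution: M1*V1 = M2*V2, solve for V2.
V2 = M1*V1 / M2
V2 = 3.51 * 240 / 0.32
V2 = 842.4 / 0.32
V2 = 2632.5 mL, rounded to 4 dp:

2632.5000 mL


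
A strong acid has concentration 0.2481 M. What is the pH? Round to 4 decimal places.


A strong acid dissociates completely, so [H+] equals the given concentration.
pH = -log10([H+]) = -log10(0.2481)
pH = 0.60537324, rounded to 4 dp:

0.6054


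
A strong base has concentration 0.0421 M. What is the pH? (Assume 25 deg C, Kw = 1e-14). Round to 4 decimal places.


A strong base dissociates completely, so [OH-] equals the given concentration.
pOH = -log10([OH-]) = -log10(0.0421) = 1.375718
pH = 14 - pOH = 14 - 1.375718
pH = 12.624282, rounded to 4 dp:

12.6243


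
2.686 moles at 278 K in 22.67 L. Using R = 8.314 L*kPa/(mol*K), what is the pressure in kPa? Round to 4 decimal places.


PV = nRT, solve for P = nRT / V.
nRT = 2.686 * 8.314 * 278 = 6208.1303
P = 6208.1303 / 22.67
P = 273.84782973 kPa, rounded to 4 dp:

273.8478 kPa


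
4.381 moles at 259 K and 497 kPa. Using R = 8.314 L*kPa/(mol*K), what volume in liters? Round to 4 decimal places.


PV = nRT, solve for V = nRT / P.
nRT = 4.381 * 8.314 * 259 = 9433.7212
V = 9433.7212 / 497
V = 18.98133038 L, rounded to 4 dp:

18.9813 L


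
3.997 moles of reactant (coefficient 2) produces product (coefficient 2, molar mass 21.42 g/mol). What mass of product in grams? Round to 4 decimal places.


Use the coefficient ratio to convert reactant moles to product moles, then multiply by the product's molar mass.
moles_P = moles_R * (coeff_P / coeff_R) = 3.997 * (2/2) = 3.997
mass_P = moles_P * M_P = 3.997 * 21.42
mass_P = 85.61574 g, rounded to 4 dp:

85.6157 g


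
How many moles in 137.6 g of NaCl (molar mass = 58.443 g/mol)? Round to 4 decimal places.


n = mass / M
n = 137.6 / 58.443
n = 2.35443081 mol, rounded to 4 dp:

2.3544 mol


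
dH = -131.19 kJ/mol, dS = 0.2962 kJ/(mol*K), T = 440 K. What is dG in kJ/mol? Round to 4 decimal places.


Gibbs: dG = dH - T*dS (consistent units, dS already in kJ/(mol*K)).
T*dS = 440 * 0.2962 = 130.328
dG = -131.19 - (130.328)
dG = -261.518 kJ/mol, rounded to 4 dp:

-261.5180 kJ/mol


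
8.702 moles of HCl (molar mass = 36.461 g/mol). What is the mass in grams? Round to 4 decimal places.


mass = n * M
mass = 8.702 * 36.461
mass = 317.283622 g, rounded to 4 dp:

317.2836 g


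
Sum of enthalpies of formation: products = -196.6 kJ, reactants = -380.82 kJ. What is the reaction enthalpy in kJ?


dH_rxn = sum(dH_f products) - sum(dH_f reactants)
dH_rxn = -196.6 - (-380.82)
dH_rxn = 184.22 kJ:

184.22 kJ


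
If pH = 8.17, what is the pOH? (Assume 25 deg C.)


At 25 deg C, pH + pOH = 14.
pOH = 14 - pH = 14 - 8.17
pOH = 5.83:

5.83


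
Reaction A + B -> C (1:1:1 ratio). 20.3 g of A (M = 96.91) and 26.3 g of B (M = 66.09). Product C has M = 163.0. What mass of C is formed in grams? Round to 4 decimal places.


Find moles of each reactant; the smaller value is the limiting reagent in a 1:1:1 reaction, so moles_C equals moles of the limiter.
n_A = mass_A / M_A = 20.3 / 96.91 = 0.209473 mol
n_B = mass_B / M_B = 26.3 / 66.09 = 0.397942 mol
Limiting reagent: A (smaller), n_limiting = 0.209473 mol
mass_C = n_limiting * M_C = 0.209473 * 163.0
mass_C = 34.144099 g, rounded to 4 dp:

34.1441 g


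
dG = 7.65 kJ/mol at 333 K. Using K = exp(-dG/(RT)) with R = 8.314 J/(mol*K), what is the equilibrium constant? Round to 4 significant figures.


dG is in kJ/mol; multiply by 1000 to match R in J/(mol*K).
RT = 8.314 * 333 = 2768.562 J/mol
exponent = -dG*1000 / (RT) = -(7.65*1000) / 2768.562 = -2.7631673
K = exp(-2.7631673)
K = 0.063091621, rounded to 4 significant figures:

0.06309


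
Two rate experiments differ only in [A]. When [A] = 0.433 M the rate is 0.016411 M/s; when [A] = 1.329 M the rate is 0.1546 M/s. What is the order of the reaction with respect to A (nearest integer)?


Rate is proportional to [A]^n, so rate2/rate1 = ([A]2/[A]1)^n. Take logs to solve for n.
rate2/rate1 = 0.1546 / 0.016411 = 9.4205
[A]2/[A]1 = 1.329 / 0.433 = 3.0693
n = ln(9.4205) / ln(3.0693) = 2.0
Nearest integer order:

2


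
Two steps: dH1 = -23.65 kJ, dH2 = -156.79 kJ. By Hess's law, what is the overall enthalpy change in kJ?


Hess's law: enthalpy is a state function, so add the step enthalpies.
dH_total = dH1 + dH2 = -23.65 + (-156.79)
dH_total = -180.44 kJ:

-180.44 kJ


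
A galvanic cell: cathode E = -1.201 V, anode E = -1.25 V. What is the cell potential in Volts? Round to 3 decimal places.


Standard cell potential: E_cell = E_cathode - E_anode.
E_cell = -1.201 - (-1.25)
E_cell = 0.049 V, rounded to 3 dp:

0.049 V


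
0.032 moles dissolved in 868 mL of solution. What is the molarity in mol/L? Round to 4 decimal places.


Convert volume to liters: V_L = V_mL / 1000.
V_L = 868 / 1000 = 0.868 L
M = n / V_L = 0.032 / 0.868
M = 0.03686636 mol/L, rounded to 4 dp:

0.0369 mol/L


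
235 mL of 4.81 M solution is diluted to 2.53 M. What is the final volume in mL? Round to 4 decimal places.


Dilution: M1*V1 = M2*V2, solve for V2.
V2 = M1*V1 / M2
V2 = 4.81 * 235 / 2.53
V2 = 1130.35 / 2.53
V2 = 446.77865613 mL, rounded to 4 dp:

446.7787 mL


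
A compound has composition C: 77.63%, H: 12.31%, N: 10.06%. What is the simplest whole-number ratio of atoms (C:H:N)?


Assume 100 g of compound, divide each mass% by atomic mass to get moles, then normalize by the smallest to get a raw atom ratio.
Moles per 100 g: C: 77.63/12.011 = 6.4632, H: 12.31/1.008 = 12.2123, N: 10.06/14.007 = 0.7182
Raw ratio (divide by min = 0.7182): C: 8.999, H: 17.004, N: 1.0
Multiply by 1 to clear fractions: C: 8.999 ~= 9, H: 17.004 ~= 17, N: 1.0 ~= 1
Reduce by GCD to get the simplest whole-number ratio:

9:17:1


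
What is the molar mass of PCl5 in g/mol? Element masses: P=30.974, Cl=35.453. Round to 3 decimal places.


M = sum(count * atomic_mass) over atoms.
M = 1*30.974 + 5*35.453
M = 30.974 + 177.265
M = 208.239 g/mol, rounded to 3 dp:

208.239 g/mol


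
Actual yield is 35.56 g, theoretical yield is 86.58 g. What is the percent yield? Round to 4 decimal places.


% yield = 100 * actual / theoretical
% yield = 100 * 35.56 / 86.58
% yield = 41.07184107 %, rounded to 4 dp:

41.0718 %


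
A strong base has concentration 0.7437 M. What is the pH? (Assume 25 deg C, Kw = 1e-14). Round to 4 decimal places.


A strong base dissociates completely, so [OH-] equals the given concentration.
pOH = -log10([OH-]) = -log10(0.7437) = 0.128602
pH = 14 - pOH = 14 - 0.128602
pH = 13.871398, rounded to 4 dp:

13.8714


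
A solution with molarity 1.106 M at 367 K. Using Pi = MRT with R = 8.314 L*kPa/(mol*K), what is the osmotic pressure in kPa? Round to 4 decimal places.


Osmotic pressure (van't Hoff): Pi = M*R*T.
RT = 8.314 * 367 = 3051.238
Pi = 1.106 * 3051.238
Pi = 3374.669228 kPa, rounded to 4 dp:

3374.6692 kPa


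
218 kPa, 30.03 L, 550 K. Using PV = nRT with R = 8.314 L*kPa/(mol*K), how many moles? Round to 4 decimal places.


PV = nRT, solve for n = PV / (RT).
PV = 218 * 30.03 = 6546.54
RT = 8.314 * 550 = 4572.7
n = 6546.54 / 4572.7
n = 1.43165745 mol, rounded to 4 dp:

1.4317 mol


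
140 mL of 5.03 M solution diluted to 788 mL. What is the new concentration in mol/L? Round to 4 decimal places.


Dilution: M1*V1 = M2*V2, solve for M2.
M2 = M1*V1 / V2
M2 = 5.03 * 140 / 788
M2 = 704.2 / 788
M2 = 0.89365482 mol/L, rounded to 4 dp:

0.8937 mol/L


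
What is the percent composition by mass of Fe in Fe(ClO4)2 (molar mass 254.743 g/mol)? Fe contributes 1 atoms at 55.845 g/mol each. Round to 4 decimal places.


pct = 100 * (n_elem * M_elem) / M_total
mass_contribution = 1 * 55.845 = 55.845 g/mol
pct = 100 * 55.845 / 254.743
pct = 21.92209403 %, rounded to 4 dp:

21.9221 %


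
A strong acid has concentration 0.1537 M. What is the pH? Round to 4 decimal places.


A strong acid dissociates completely, so [H+] equals the given concentration.
pH = -log10([H+]) = -log10(0.1537)
pH = 0.81332613, rounded to 4 dp:

0.8133


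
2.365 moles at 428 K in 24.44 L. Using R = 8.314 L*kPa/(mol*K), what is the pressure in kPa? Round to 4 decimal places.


PV = nRT, solve for P = nRT / V.
nRT = 2.365 * 8.314 * 428 = 8415.5971
P = 8415.5971 / 24.44
P = 344.33703355 kPa, rounded to 4 dp:

344.3370 kPa


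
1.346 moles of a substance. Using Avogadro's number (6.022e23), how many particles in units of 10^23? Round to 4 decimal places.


N = n * NA, then divide by 1e23 for the requested units.
N / 1e23 = n * 6.022
N / 1e23 = 1.346 * 6.022
N / 1e23 = 8.105612, rounded to 4 dp:

8.1056


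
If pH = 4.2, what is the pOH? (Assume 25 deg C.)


At 25 deg C, pH + pOH = 14.
pOH = 14 - pH = 14 - 4.2
pOH = 9.8:

9.80


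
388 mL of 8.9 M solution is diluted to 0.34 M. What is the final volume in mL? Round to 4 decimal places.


Dilution: M1*V1 = M2*V2, solve for V2.
V2 = M1*V1 / M2
V2 = 8.9 * 388 / 0.34
V2 = 3453.2 / 0.34
V2 = 10156.47058824 mL, rounded to 4 dp:

10156.4706 mL


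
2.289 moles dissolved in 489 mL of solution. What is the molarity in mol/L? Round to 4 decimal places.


Convert volume to liters: V_L = V_mL / 1000.
V_L = 489 / 1000 = 0.489 L
M = n / V_L = 2.289 / 0.489
M = 4.6809816 mol/L, rounded to 4 dp:

4.6810 mol/L


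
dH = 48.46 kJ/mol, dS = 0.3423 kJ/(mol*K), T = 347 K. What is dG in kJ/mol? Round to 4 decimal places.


Gibbs: dG = dH - T*dS (consistent units, dS already in kJ/(mol*K)).
T*dS = 347 * 0.3423 = 118.7781
dG = 48.46 - (118.7781)
dG = -70.3181 kJ/mol, rounded to 4 dp:

-70.3181 kJ/mol


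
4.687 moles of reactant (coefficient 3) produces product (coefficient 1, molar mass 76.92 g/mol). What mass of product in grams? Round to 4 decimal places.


Use the coefficient ratio to convert reactant moles to product moles, then multiply by the product's molar mass.
moles_P = moles_R * (coeff_P / coeff_R) = 4.687 * (1/3) = 1.562333
mass_P = moles_P * M_P = 1.562333 * 76.92
mass_P = 120.17465436 g, rounded to 4 dp:

120.1747 g


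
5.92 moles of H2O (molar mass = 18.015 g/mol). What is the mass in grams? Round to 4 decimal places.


mass = n * M
mass = 5.92 * 18.015
mass = 106.6488 g, rounded to 4 dp:

106.6488 g


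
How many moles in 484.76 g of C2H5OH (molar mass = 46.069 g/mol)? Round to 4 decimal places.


n = mass / M
n = 484.76 / 46.069
n = 10.52247715 mol, rounded to 4 dp:

10.5225 mol


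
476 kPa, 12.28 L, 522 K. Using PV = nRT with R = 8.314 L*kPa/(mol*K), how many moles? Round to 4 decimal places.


PV = nRT, solve for n = PV / (RT).
PV = 476 * 12.28 = 5845.28
RT = 8.314 * 522 = 4339.908
n = 5845.28 / 4339.908
n = 1.34686726 mol, rounded to 4 dp:

1.3469 mol


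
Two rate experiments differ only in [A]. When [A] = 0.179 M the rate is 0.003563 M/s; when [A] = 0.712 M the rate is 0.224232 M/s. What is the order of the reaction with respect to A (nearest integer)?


Rate is proportional to [A]^n, so rate2/rate1 = ([A]2/[A]1)^n. Take logs to solve for n.
rate2/rate1 = 0.224232 / 0.003563 = 62.9335
[A]2/[A]1 = 0.712 / 0.179 = 3.9777
n = ln(62.9335) / ln(3.9777) = 3.0
Nearest integer order:

3


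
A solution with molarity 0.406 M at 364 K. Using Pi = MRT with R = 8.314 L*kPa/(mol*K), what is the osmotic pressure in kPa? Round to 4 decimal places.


Osmotic pressure (van't Hoff): Pi = M*R*T.
RT = 8.314 * 364 = 3026.296
Pi = 0.406 * 3026.296
Pi = 1228.676176 kPa, rounded to 4 dp:

1228.6762 kPa


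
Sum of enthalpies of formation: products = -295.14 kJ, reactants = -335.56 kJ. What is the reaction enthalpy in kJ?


dH_rxn = sum(dH_f products) - sum(dH_f reactants)
dH_rxn = -295.14 - (-335.56)
dH_rxn = 40.42 kJ:

40.42 kJ


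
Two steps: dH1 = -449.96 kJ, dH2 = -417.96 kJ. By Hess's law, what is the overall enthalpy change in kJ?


Hess's law: enthalpy is a state function, so add the step enthalpies.
dH_total = dH1 + dH2 = -449.96 + (-417.96)
dH_total = -867.92 kJ:

-867.92 kJ


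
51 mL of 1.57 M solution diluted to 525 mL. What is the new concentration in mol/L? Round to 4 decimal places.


Dilution: M1*V1 = M2*V2, solve for M2.
M2 = M1*V1 / V2
M2 = 1.57 * 51 / 525
M2 = 80.07 / 525
M2 = 0.15251429 mol/L, rounded to 4 dp:

0.1525 mol/L


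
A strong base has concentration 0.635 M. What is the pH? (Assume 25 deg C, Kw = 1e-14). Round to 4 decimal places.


A strong base dissociates completely, so [OH-] equals the given concentration.
pOH = -log10([OH-]) = -log10(0.635) = 0.197226
pH = 14 - pOH = 14 - 0.197226
pH = 13.802774, rounded to 4 dp:

13.8028


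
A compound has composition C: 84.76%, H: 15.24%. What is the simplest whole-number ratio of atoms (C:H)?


Assume 100 g of compound, divide each mass% by atomic mass to get moles, then normalize by the smallest to get a raw atom ratio.
Moles per 100 g: C: 84.76/12.011 = 7.0569, H: 15.24/1.008 = 15.119
Raw ratio (divide by min = 7.0569): C: 1.0, H: 2.142
Multiply by 7 to clear fractions: C: 7.0 ~= 7, H: 14.997 ~= 15
Reduce by GCD to get the simplest whole-number ratio:

7:15


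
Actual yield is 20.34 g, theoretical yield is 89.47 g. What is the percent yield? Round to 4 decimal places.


% yield = 100 * actual / theoretical
% yield = 100 * 20.34 / 89.47
% yield = 22.73387728 %, rounded to 4 dp:

22.7339 %


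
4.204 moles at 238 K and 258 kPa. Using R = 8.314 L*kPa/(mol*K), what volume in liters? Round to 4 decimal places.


PV = nRT, solve for V = nRT / P.
nRT = 4.204 * 8.314 * 238 = 8318.5893
V = 8318.5893 / 258
V = 32.24259419 L, rounded to 4 dp:

32.2426 L


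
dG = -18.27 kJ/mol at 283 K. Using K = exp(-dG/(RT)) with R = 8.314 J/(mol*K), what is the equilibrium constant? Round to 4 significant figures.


dG is in kJ/mol; multiply by 1000 to match R in J/(mol*K).
RT = 8.314 * 283 = 2352.862 J/mol
exponent = -dG*1000 / (RT) = -(-18.27*1000) / 2352.862 = 7.76501129
K = exp(7.76501129)
K = 2356.6851, rounded to 4 significant figures:

2357


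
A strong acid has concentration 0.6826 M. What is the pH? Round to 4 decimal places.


A strong acid dissociates completely, so [H+] equals the given concentration.
pH = -log10([H+]) = -log10(0.6826)
pH = 0.16583372, rounded to 4 dp:

0.1658


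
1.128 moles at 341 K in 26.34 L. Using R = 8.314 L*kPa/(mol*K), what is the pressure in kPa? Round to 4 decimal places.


PV = nRT, solve for P = nRT / V.
nRT = 1.128 * 8.314 * 341 = 3197.9635
P = 3197.9635 / 26.34
P = 121.41091496 kPa, rounded to 4 dp:

121.4109 kPa


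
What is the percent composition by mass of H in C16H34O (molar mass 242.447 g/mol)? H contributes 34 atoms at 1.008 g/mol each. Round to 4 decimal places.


pct = 100 * (n_elem * M_elem) / M_total
mass_contribution = 34 * 1.008 = 34.272 g/mol
pct = 100 * 34.272 / 242.447
pct = 14.13587299 %, rounded to 4 dp:

14.1359 %


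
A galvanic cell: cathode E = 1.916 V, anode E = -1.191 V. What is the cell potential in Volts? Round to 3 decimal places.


Standard cell potential: E_cell = E_cathode - E_anode.
E_cell = 1.916 - (-1.191)
E_cell = 3.107 V, rounded to 3 dp:

3.107 V


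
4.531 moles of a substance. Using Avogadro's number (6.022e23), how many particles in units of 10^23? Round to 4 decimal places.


N = n * NA, then divide by 1e23 for the requested units.
N / 1e23 = n * 6.022
N / 1e23 = 4.531 * 6.022
N / 1e23 = 27.285682, rounded to 4 dp:

27.2857


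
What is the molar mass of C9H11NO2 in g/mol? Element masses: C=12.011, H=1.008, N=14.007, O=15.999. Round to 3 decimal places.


M = sum(count * atomic_mass) over atoms.
M = 9*12.011 + 11*1.008 + 1*14.007 + 2*15.999
M = 108.099 + 11.088 + 14.007 + 31.998
M = 165.192 g/mol, rounded to 3 dp:

165.192 g/mol


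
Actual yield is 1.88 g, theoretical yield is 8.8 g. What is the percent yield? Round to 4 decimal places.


% yield = 100 * actual / theoretical
% yield = 100 * 1.88 / 8.8
% yield = 21.36363636 %, rounded to 4 dp:

21.3636 %


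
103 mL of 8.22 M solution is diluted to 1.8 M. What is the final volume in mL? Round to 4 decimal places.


Dilution: M1*V1 = M2*V2, solve for V2.
V2 = M1*V1 / M2
V2 = 8.22 * 103 / 1.8
V2 = 846.66 / 1.8
V2 = 470.36666667 mL, rounded to 4 dp:

470.3667 mL


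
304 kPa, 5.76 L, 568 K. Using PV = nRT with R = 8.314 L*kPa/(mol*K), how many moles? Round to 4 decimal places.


PV = nRT, solve for n = PV / (RT).
PV = 304 * 5.76 = 1751.04
RT = 8.314 * 568 = 4722.352
n = 1751.04 / 4722.352
n = 0.37079828 mol, rounded to 4 dp:

0.3708 mol


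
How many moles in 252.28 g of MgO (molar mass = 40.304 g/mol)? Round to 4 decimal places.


n = mass / M
n = 252.28 / 40.304
n = 6.25942834 mol, rounded to 4 dp:

6.2594 mol


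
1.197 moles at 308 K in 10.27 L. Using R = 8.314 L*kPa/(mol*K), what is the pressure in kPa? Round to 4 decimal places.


PV = nRT, solve for P = nRT / V.
nRT = 1.197 * 8.314 * 308 = 3065.1723
P = 3065.1723 / 10.27
P = 298.45884129 kPa, rounded to 4 dp:

298.4588 kPa


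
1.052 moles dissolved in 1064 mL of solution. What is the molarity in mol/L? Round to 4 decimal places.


Convert volume to liters: V_L = V_mL / 1000.
V_L = 1064 / 1000 = 1.064 L
M = n / V_L = 1.052 / 1.064
M = 0.9887218 mol/L, rounded to 4 dp:

0.9887 mol/L


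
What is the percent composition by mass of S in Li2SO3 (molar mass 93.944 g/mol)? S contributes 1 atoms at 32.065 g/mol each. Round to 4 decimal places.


pct = 100 * (n_elem * M_elem) / M_total
mass_contribution = 1 * 32.065 = 32.065 g/mol
pct = 100 * 32.065 / 93.944
pct = 34.13203611 %, rounded to 4 dp:

34.1320 %


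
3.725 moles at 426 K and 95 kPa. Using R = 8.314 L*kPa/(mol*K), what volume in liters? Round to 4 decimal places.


PV = nRT, solve for V = nRT / P.
nRT = 3.725 * 8.314 * 426 = 13193.0709
V = 13193.0709 / 95
V = 138.87443053 L, rounded to 4 dp:

138.8744 L


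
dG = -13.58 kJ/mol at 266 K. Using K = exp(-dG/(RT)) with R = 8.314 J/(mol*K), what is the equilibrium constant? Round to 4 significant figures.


dG is in kJ/mol; multiply by 1000 to match R in J/(mol*K).
RT = 8.314 * 266 = 2211.524 J/mol
exponent = -dG*1000 / (RT) = -(-13.58*1000) / 2211.524 = 6.14056189
K = exp(6.14056189)
K = 464.31439, rounded to 4 significant figures:

464.3


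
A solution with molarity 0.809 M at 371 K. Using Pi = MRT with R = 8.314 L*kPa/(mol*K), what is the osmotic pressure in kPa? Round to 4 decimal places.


Osmotic pressure (van't Hoff): Pi = M*R*T.
RT = 8.314 * 371 = 3084.494
Pi = 0.809 * 3084.494
Pi = 2495.355646 kPa, rounded to 4 dp:

2495.3556 kPa


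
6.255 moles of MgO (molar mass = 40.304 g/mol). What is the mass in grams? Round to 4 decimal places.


mass = n * M
mass = 6.255 * 40.304
mass = 252.10152 g, rounded to 4 dp:

252.1015 g


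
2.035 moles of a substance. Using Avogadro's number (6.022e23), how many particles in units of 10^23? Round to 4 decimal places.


N = n * NA, then divide by 1e23 for the requested units.
N / 1e23 = n * 6.022
N / 1e23 = 2.035 * 6.022
N / 1e23 = 12.25477, rounded to 4 dp:

12.2548


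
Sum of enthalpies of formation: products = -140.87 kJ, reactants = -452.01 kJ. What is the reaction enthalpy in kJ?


dH_rxn = sum(dH_f products) - sum(dH_f reactants)
dH_rxn = -140.87 - (-452.01)
dH_rxn = 311.14 kJ:

311.14 kJ


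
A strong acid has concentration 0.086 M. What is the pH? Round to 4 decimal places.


A strong acid dissociates completely, so [H+] equals the given concentration.
pH = -log10([H+]) = -log10(0.086)
pH = 1.06550155, rounded to 4 dp:

1.0655


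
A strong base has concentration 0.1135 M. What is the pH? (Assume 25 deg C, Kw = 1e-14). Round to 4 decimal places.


A strong base dissociates completely, so [OH-] equals the given concentration.
pOH = -log10([OH-]) = -log10(0.1135) = 0.945004
pH = 14 - pOH = 14 - 0.945004
pH = 13.054996, rounded to 4 dp:

13.0550


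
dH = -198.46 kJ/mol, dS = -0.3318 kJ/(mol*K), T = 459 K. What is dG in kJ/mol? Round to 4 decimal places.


Gibbs: dG = dH - T*dS (consistent units, dS already in kJ/(mol*K)).
T*dS = 459 * -0.3318 = -152.2962
dG = -198.46 - (-152.2962)
dG = -46.1638 kJ/mol, rounded to 4 dp:

-46.1638 kJ/mol


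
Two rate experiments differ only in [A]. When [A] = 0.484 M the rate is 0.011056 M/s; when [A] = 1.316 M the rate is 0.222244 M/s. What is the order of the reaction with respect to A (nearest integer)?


Rate is proportional to [A]^n, so rate2/rate1 = ([A]2/[A]1)^n. Take logs to solve for n.
rate2/rate1 = 0.222244 / 0.011056 = 20.1017
[A]2/[A]1 = 1.316 / 0.484 = 2.719
n = ln(20.1017) / ln(2.719) = 3.0
Nearest integer order:

3


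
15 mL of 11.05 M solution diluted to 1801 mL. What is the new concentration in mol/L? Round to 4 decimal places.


Dilution: M1*V1 = M2*V2, solve for M2.
M2 = M1*V1 / V2
M2 = 11.05 * 15 / 1801
M2 = 165.75 / 1801
M2 = 0.0920322 mol/L, rounded to 4 dp:

0.0920 mol/L


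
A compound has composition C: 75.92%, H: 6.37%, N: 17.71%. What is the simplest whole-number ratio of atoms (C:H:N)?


Assume 100 g of compound, divide each mass% by atomic mass to get moles, then normalize by the smallest to get a raw atom ratio.
Moles per 100 g: C: 75.92/12.011 = 6.3209, H: 6.37/1.008 = 6.3194, N: 17.71/14.007 = 1.2644
Raw ratio (divide by min = 1.2644): C: 4.999, H: 4.998, N: 1.0
Multiply by 1 to clear fractions: C: 4.999 ~= 5, H: 4.998 ~= 5, N: 1.0 ~= 1
Reduce by GCD to get the simplest whole-number ratio:

5:5:1


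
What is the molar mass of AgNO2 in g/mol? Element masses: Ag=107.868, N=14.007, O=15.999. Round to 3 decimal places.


M = sum(count * atomic_mass) over atoms.
M = 1*107.868 + 1*14.007 + 2*15.999
M = 107.868 + 14.007 + 31.998
M = 153.873 g/mol, rounded to 3 dp:

153.873 g/mol


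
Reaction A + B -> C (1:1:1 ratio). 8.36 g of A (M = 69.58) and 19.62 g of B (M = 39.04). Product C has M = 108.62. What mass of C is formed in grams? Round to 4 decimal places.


Find moles of each reactant; the smaller value is the limiting reagent in a 1:1:1 reaction, so moles_C equals moles of the limiter.
n_A = mass_A / M_A = 8.36 / 69.58 = 0.120149 mol
n_B = mass_B / M_B = 19.62 / 39.04 = 0.502561 mol
Limiting reagent: A (smaller), n_limiting = 0.120149 mol
mass_C = n_limiting * M_C = 0.120149 * 108.62
mass_C = 13.05058438 g, rounded to 4 dp:

13.0506 g


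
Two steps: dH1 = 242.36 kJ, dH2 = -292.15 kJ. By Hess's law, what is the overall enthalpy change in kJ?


Hess's law: enthalpy is a state function, so add the step enthalpies.
dH_total = dH1 + dH2 = 242.36 + (-292.15)
dH_total = -49.79 kJ:

-49.79 kJ


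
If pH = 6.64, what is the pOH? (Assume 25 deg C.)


At 25 deg C, pH + pOH = 14.
pOH = 14 - pH = 14 - 6.64
pOH = 7.36:

7.36


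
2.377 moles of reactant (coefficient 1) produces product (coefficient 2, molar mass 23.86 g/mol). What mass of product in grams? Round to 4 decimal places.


Use the coefficient ratio to convert reactant moles to product moles, then multiply by the product's molar mass.
moles_P = moles_R * (coeff_P / coeff_R) = 2.377 * (2/1) = 4.754
mass_P = moles_P * M_P = 4.754 * 23.86
mass_P = 113.43044 g, rounded to 4 dp:

113.4304 g


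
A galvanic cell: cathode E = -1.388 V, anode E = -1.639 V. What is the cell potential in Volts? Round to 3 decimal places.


Standard cell potential: E_cell = E_cathode - E_anode.
E_cell = -1.388 - (-1.639)
E_cell = 0.251 V, rounded to 3 dp:

0.251 V


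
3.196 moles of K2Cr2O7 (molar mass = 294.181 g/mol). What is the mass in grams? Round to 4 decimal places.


mass = n * M
mass = 3.196 * 294.181
mass = 940.202476 g, rounded to 4 dp:

940.2025 g


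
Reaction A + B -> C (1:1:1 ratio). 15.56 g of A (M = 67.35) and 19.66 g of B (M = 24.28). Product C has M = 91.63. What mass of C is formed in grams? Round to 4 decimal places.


Find moles of each reactant; the smaller value is the limiting reagent in a 1:1:1 reaction, so moles_C equals moles of the limiter.
n_A = mass_A / M_A = 15.56 / 67.35 = 0.231032 mol
n_B = mass_B / M_B = 19.66 / 24.28 = 0.80972 mol
Limiting reagent: A (smaller), n_limiting = 0.231032 mol
mass_C = n_limiting * M_C = 0.231032 * 91.63
mass_C = 21.16946216 g, rounded to 4 dp:

21.1695 g


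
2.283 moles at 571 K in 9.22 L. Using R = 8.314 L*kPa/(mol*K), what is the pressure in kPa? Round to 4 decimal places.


PV = nRT, solve for P = nRT / V.
nRT = 2.283 * 8.314 * 571 = 10838.0722
P = 10838.0722 / 9.22
P = 1175.49590022 kPa, rounded to 4 dp:

1175.4959 kPa


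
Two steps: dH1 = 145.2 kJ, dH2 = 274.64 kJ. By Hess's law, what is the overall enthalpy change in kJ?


Hess's law: enthalpy is a state function, so add the step enthalpies.
dH_total = dH1 + dH2 = 145.2 + (274.64)
dH_total = 419.84 kJ:

419.84 kJ


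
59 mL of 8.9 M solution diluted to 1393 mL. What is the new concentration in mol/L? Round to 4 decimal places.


Dilution: M1*V1 = M2*V2, solve for M2.
M2 = M1*V1 / V2
M2 = 8.9 * 59 / 1393
M2 = 525.1 / 1393
M2 = 0.37695621 mol/L, rounded to 4 dp:

0.3770 mol/L


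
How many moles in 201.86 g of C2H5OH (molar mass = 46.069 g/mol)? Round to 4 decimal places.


n = mass / M
n = 201.86 / 46.069
n = 4.38168834 mol, rounded to 4 dp:

4.3817 mol


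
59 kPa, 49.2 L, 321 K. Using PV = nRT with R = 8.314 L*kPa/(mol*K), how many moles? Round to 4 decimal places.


PV = nRT, solve for n = PV / (RT).
PV = 59 * 49.2 = 2902.8
RT = 8.314 * 321 = 2668.794
n = 2902.8 / 2668.794
n = 1.0876823 mol, rounded to 4 dp:

1.0877 mol


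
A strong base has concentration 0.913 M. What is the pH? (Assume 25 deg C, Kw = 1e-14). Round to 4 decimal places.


A strong base dissociates completely, so [OH-] equals the given concentration.
pOH = -log10([OH-]) = -log10(0.913) = 0.039529
pH = 14 - pOH = 14 - 0.039529
pH = 13.960471, rounded to 4 dp:

13.9605


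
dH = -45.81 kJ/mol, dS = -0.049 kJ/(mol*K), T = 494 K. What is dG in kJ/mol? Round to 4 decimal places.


Gibbs: dG = dH - T*dS (consistent units, dS already in kJ/(mol*K)).
T*dS = 494 * -0.049 = -24.206
dG = -45.81 - (-24.206)
dG = -21.604 kJ/mol, rounded to 4 dp:

-21.6040 kJ/mol


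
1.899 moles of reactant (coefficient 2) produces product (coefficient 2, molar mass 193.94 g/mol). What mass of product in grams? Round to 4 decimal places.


Use the coefficient ratio to convert reactant moles to product moles, then multiply by the product's molar mass.
moles_P = moles_R * (coeff_P / coeff_R) = 1.899 * (2/2) = 1.899
mass_P = moles_P * M_P = 1.899 * 193.94
mass_P = 368.29206 g, rounded to 4 dp:

368.2921 g


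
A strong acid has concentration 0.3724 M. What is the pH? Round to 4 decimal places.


A strong acid dissociates completely, so [H+] equals the given concentration.
pH = -log10([H+]) = -log10(0.3724)
pH = 0.42899033, rounded to 4 dp:

0.4290


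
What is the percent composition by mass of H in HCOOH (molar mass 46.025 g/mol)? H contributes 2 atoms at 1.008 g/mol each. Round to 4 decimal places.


pct = 100 * (n_elem * M_elem) / M_total
mass_contribution = 2 * 1.008 = 2.016 g/mol
pct = 100 * 2.016 / 46.025
pct = 4.38022814 %, rounded to 4 dp:

4.3802 %


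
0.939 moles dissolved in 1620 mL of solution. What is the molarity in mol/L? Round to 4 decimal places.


Convert volume to liters: V_L = V_mL / 1000.
V_L = 1620 / 1000 = 1.62 L
M = n / V_L = 0.939 / 1.62
M = 0.57962963 mol/L, rounded to 4 dp:

0.5796 mol/L


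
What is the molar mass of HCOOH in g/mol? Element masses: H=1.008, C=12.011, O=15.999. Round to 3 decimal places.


M = sum(count * atomic_mass) over atoms.
M = 2*1.008 + 1*12.011 + 2*15.999
M = 2.016 + 12.011 + 31.998
M = 46.025 g/mol, rounded to 3 dp:

46.025 g/mol


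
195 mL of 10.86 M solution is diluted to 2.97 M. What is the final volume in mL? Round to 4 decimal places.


Dilution: M1*V1 = M2*V2, solve for V2.
V2 = M1*V1 / M2
V2 = 10.86 * 195 / 2.97
V2 = 2117.7 / 2.97
V2 = 713.03030303 mL, rounded to 4 dp:

713.0303 mL


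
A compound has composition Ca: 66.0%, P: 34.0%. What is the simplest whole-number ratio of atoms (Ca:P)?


Assume 100 g of compound, divide each mass% by atomic mass to get moles, then normalize by the smallest to get a raw atom ratio.
Moles per 100 g: Ca: 66.0/40.078 = 1.6468, P: 34.0/30.974 = 1.0977
Raw ratio (divide by min = 1.0977): Ca: 1.5, P: 1.0
Multiply by 2 to clear fractions: Ca: 3.0 ~= 3, P: 2.0 ~= 2
Reduce by GCD to get the simplest whole-number ratio:

3:2


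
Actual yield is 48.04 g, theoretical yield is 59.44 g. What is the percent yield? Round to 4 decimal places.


% yield = 100 * actual / theoretical
% yield = 100 * 48.04 / 59.44
% yield = 80.82099596 %, rounded to 4 dp:

80.8210 %


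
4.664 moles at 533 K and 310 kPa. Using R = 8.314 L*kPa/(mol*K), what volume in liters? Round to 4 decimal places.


PV = nRT, solve for V = nRT / P.
nRT = 4.664 * 8.314 * 533 = 20667.8724
V = 20667.8724 / 310
V = 66.67055613 L, rounded to 4 dp:

66.6706 L


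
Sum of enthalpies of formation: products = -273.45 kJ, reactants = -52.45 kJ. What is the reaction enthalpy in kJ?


dH_rxn = sum(dH_f products) - sum(dH_f reactants)
dH_rxn = -273.45 - (-52.45)
dH_rxn = -221.0 kJ:

-221.00 kJ


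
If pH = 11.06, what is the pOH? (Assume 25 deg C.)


At 25 deg C, pH + pOH = 14.
pOH = 14 - pH = 14 - 11.06
pOH = 2.94:

2.94


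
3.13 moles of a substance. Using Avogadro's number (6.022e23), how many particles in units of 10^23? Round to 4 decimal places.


N = n * NA, then divide by 1e23 for the requested units.
N / 1e23 = n * 6.022
N / 1e23 = 3.13 * 6.022
N / 1e23 = 18.84886, rounded to 4 dp:

18.8489


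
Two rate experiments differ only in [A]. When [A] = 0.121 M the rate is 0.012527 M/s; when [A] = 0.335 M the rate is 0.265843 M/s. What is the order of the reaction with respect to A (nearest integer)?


Rate is proportional to [A]^n, so rate2/rate1 = ([A]2/[A]1)^n. Take logs to solve for n.
rate2/rate1 = 0.265843 / 0.012527 = 21.2216
[A]2/[A]1 = 0.335 / 0.121 = 2.7686
n = ln(21.2216) / ln(2.7686) = 3.0
Nearest integer order:

3


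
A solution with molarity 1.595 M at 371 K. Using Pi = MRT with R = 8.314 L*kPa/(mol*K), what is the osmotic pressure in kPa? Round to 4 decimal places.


Osmotic pressure (van't Hoff): Pi = M*R*T.
RT = 8.314 * 371 = 3084.494
Pi = 1.595 * 3084.494
Pi = 4919.76793 kPa, rounded to 4 dp:

4919.7679 kPa


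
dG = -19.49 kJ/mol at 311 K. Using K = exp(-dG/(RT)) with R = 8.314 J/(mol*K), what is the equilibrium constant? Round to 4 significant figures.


dG is in kJ/mol; multiply by 1000 to match R in J/(mol*K).
RT = 8.314 * 311 = 2585.654 J/mol
exponent = -dG*1000 / (RT) = -(-19.49*1000) / 2585.654 = 7.5377448
K = exp(7.5377448)
K = 1877.5909, rounded to 4 significant figures:

1878


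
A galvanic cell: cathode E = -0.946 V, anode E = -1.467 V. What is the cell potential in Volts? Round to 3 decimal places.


Standard cell potential: E_cell = E_cathode - E_anode.
E_cell = -0.946 - (-1.467)
E_cell = 0.521 V, rounded to 3 dp:

0.521 V


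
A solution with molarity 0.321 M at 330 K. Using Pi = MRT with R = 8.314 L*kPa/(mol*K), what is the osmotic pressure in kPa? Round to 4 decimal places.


Osmotic pressure (van't Hoff): Pi = M*R*T.
RT = 8.314 * 330 = 2743.62
Pi = 0.321 * 2743.62
Pi = 880.70202 kPa, rounded to 4 dp:

880.7020 kPa


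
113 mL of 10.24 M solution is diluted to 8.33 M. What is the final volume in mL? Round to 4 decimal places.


Dilution: M1*V1 = M2*V2, solve for V2.
V2 = M1*V1 / M2
V2 = 10.24 * 113 / 8.33
V2 = 1157.12 / 8.33
V2 = 138.90996399 mL, rounded to 4 dp:

138.9100 mL


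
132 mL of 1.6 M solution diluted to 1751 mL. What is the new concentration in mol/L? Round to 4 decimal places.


Dilution: M1*V1 = M2*V2, solve for M2.
M2 = M1*V1 / V2
M2 = 1.6 * 132 / 1751
M2 = 211.2 / 1751
M2 = 0.12061679 mol/L, rounded to 4 dp:

0.1206 mol/L


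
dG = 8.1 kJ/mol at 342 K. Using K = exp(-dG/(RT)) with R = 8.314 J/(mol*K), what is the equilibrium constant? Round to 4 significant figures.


dG is in kJ/mol; multiply by 1000 to match R in J/(mol*K).
RT = 8.314 * 342 = 2843.388 J/mol
exponent = -dG*1000 / (RT) = -(8.1*1000) / 2843.388 = -2.84871428
K = exp(-2.84871428)
K = 0.05791874, rounded to 4 significant figures:

0.05792


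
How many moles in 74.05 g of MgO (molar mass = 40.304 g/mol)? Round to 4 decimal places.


n = mass / M
n = 74.05 / 40.304
n = 1.83728662 mol, rounded to 4 dp:

1.8373 mol


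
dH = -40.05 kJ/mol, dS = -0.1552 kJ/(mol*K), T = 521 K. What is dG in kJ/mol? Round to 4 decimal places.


Gibbs: dG = dH - T*dS (consistent units, dS already in kJ/(mol*K)).
T*dS = 521 * -0.1552 = -80.8592
dG = -40.05 - (-80.8592)
dG = 40.8092 kJ/mol, rounded to 4 dp:

40.8092 kJ/mol


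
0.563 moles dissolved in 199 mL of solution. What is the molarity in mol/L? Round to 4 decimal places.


Convert volume to liters: V_L = V_mL / 1000.
V_L = 199 / 1000 = 0.199 L
M = n / V_L = 0.563 / 0.199
M = 2.82914573 mol/L, rounded to 4 dp:

2.8291 mol/L


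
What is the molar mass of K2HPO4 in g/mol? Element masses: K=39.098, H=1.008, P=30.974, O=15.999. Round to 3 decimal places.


M = sum(count * atomic_mass) over atoms.
M = 2*39.098 + 1*1.008 + 1*30.974 + 4*15.999
M = 78.196 + 1.008 + 30.974 + 63.996
M = 174.174 g/mol, rounded to 3 dp:

174.174 g/mol


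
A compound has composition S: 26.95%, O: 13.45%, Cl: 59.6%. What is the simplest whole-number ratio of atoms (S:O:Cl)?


Assume 100 g of compound, divide each mass% by atomic mass to get moles, then normalize by the smallest to get a raw atom ratio.
Moles per 100 g: S: 26.95/32.065 = 0.8405, O: 13.45/15.999 = 0.8407, Cl: 59.6/35.453 = 1.6811
Raw ratio (divide by min = 0.8405): S: 1.0, O: 1.0, Cl: 2.0
Multiply by 1 to clear fractions: S: 1.0 ~= 1, O: 1.0 ~= 1, Cl: 2.0 ~= 2
Reduce by GCD to get the simplest whole-number ratio:

1:1:2
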